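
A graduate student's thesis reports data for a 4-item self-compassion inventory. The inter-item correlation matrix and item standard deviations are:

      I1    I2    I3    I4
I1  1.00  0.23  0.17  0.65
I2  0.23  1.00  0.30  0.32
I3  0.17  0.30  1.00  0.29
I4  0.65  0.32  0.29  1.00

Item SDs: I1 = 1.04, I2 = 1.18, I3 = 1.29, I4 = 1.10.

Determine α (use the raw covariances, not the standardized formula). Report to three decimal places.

Σσ²ᵢ = 1.04² + 1.18² + 1.29² + 1.10² = 5.3481
Covariances σ_ij = r_ij · s_i · s_j:
  σ(I1,I2) = 0.23 × 1.04 × 1.18 = 0.2823
  σ(I1,I3) = 0.17 × 1.04 × 1.29 = 0.2281
  σ(I1,I4) = 0.65 × 1.04 × 1.10 = 0.7436
  σ(I2,I3) = 0.30 × 1.18 × 1.29 = 0.4567
  σ(I2,I4) = 0.32 × 1.18 × 1.10 = 0.4154
  σ(I3,I4) = 0.29 × 1.29 × 1.10 = 0.4115
σ²_T = Σσ²ᵢ + 2·Σσ_ij = 5.3481 + 2 × 2.5376 = 10.4233
α = (4/3)·(1 − 5.3481/10.4233) = 0.649

α = 0.649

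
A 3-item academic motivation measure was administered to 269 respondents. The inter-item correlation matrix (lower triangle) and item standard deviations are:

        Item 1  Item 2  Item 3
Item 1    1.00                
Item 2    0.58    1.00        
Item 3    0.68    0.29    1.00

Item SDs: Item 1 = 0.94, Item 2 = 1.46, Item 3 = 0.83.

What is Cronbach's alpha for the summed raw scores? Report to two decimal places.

Σσ²ᵢ = 0.94² + 1.46² + 0.83² = 3.7041
Covariances σ_ij = r_ij · s_i · s_j:
  σ(Item 1,Item 2) = 0.58 × 0.94 × 1.46 = 0.7960
  σ(Item 1,Item 3) = 0.68 × 0.94 × 0.83 = 0.5305
  σ(Item 2,Item 3) = 0.29 × 1.46 × 0.83 = 0.3514
σ²_T = Σσ²ᵢ + 2·Σσ_ij = 3.7041 + 2 × 1.6779 = 7.0599
α = (3/2)·(1 − 3.7041/7.0599) = 0.71

α = 0.71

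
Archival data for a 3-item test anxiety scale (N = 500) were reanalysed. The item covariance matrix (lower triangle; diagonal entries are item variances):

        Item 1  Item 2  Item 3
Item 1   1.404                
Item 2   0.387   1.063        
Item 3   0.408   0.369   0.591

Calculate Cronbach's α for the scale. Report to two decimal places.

ΣVar(i) = 1.404 + 1.063 + 0.591 = 3.058
Sum of the distinct covariances = 1.164
σ²_total = 3.058 + 2 × 1.164 = 5.386
α = (k/(k−1))·(1 − ΣVar(i)/σ²_total) = (3/2)·(1 − 3.058/5.386) = 0.65

α = 0.65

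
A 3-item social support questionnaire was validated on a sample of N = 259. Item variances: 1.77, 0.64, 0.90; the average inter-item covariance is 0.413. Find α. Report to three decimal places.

α = 0.642

Σσᵢ² = 1.77 + 0.64 + 0.90 = 3.31
Sum of the 3 distinct covariances = 3 × 0.413 = 1.239
σ²_T = Σσᵢ² + 2·Σcov = 3.31 + 2 × 1.239 = 5.788
α = (3/2)·(1 − 3.31/5.788) = 0.642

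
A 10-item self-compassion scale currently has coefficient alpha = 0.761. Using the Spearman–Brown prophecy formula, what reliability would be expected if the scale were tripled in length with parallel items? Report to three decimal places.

predicted reliability = 0.905

Length factor m = 3
α' = m·α / (1 + (m−1)·α)
   = 3 × 0.761 / (1 + (3 − 1) × 0.761)
   = 2.2830 / 2.5220 = 0.905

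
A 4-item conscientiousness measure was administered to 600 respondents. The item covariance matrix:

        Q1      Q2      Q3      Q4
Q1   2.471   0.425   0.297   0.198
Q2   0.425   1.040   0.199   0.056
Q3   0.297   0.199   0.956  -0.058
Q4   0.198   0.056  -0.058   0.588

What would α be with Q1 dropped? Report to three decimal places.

α = 0.198

Remaining items: Q2, Q3, Q4 (k = 3).
ΣVar(i) = 1.040 + 0.956 + 0.588 = 2.584
σ²_T = 2.584 + 2 × 0.197 = 2.978
α (item deleted) = (3/2)·(1 − 2.584/2.978) = 0.198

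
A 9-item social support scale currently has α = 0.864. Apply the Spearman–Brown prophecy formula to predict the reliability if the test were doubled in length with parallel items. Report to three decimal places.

Length factor m = 2
α' = m·α / (1 + (m−1)·α)
   = 2 × 0.864 / (1 + (2 − 1) × 0.864)
   = 1.7280 / 1.8640 = 0.927

predicted reliability = 0.927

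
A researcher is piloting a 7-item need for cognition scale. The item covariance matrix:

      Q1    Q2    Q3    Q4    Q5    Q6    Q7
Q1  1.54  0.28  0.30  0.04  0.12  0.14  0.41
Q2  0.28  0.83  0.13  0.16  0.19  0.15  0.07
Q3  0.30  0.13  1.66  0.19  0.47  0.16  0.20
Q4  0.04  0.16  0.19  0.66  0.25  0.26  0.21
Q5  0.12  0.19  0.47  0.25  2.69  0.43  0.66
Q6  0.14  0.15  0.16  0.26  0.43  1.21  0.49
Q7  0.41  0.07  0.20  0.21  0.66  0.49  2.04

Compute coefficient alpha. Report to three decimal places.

coefficient alpha = 0.583

Σσ²ᵢ = 1.54 + 0.83 + 1.66 + 0.66 + 2.69 + 1.21 + 2.04 = 10.63
Sum of the distinct covariances = 5.31
σ²_total = 10.63 + 2 × 5.31 = 21.25
α = (k/(k−1))·(1 − Σσ²ᵢ/σ²_total) = (7/6)·(1 − 10.63/21.25) = 0.583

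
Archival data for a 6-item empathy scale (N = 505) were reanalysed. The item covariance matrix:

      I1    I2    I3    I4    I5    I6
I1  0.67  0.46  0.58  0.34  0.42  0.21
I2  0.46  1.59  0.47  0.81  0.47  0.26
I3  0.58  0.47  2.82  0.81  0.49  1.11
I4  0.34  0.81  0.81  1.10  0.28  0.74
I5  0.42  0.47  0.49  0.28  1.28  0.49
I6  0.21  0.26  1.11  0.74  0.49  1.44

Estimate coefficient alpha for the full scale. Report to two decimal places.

coefficient alpha = 0.77

ΣVar(i) = 0.67 + 1.59 + 2.82 + 1.10 + 1.28 + 1.44 = 8.90
Σ_{i<j} σ_ij = 7.94
Var(T) = 8.90 + 2 × 7.94 = 24.78
α = (k/(k−1))·(1 − ΣVar(i)/Var(T)) = (6/5)·(1 − 8.90/24.78) = 0.77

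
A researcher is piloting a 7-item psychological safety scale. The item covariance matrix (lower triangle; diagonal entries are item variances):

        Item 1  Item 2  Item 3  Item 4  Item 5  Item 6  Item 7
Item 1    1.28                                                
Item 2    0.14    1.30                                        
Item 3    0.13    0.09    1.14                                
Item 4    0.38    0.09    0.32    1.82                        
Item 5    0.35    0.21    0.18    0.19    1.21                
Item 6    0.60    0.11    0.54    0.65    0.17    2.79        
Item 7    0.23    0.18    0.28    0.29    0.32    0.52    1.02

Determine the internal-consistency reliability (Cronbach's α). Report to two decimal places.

α = 0.62

ΣVar(i) = 1.28 + 1.30 + 1.14 + 1.82 + 1.21 + 2.79 + 1.02 = 10.56
Σ_{i<j} σ_ij = 5.97
Var(T) = 10.56 + 2 × 5.97 = 22.50
α = (k/(k−1))·(1 − ΣVar(i)/Var(T)) = (7/6)·(1 − 10.56/22.50) = 0.62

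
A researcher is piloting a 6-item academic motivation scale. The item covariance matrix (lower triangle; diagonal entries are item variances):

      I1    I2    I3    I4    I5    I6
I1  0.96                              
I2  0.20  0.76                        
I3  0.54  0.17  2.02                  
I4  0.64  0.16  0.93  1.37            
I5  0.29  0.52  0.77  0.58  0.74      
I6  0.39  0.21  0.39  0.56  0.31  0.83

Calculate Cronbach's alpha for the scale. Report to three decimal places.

Cronbach's alpha = 0.799

Σσᵢ² = 0.96 + 0.76 + 2.02 + 1.37 + 0.74 + 0.83 = 6.68
Sum of the distinct covariances = 6.66
σ²_total = 6.68 + 2 × 6.66 = 20.00
α = (k/(k−1))·(1 − Σσᵢ²/σ²_total) = (6/5)·(1 − 6.68/20.00) = 0.799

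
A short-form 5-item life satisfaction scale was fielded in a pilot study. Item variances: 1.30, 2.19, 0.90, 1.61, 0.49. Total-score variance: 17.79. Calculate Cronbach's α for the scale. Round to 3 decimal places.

sum of item variances = 1.30 + 2.19 + 0.90 + 1.61 + 0.49 = 6.49
α = (k/(k−1))·(1 − sum of item variances/total variance) = (5/4)·(1 − 6.49/17.79) = 0.794

α = 0.794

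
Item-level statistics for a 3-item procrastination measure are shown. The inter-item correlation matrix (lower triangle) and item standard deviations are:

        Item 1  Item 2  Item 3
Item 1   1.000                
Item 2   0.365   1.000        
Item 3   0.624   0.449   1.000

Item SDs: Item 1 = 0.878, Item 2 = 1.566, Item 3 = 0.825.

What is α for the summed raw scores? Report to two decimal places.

Σσ²ᵢ = 0.878² + 1.566² + 0.825² = 3.9039
Covariances σ_ij = r_ij · s_i · s_j:
  σ(Item 1,Item 2) = 0.365 × 0.878 × 1.566 = 0.5019
  σ(Item 1,Item 3) = 0.624 × 0.878 × 0.825 = 0.4520
  σ(Item 2,Item 3) = 0.449 × 1.566 × 0.825 = 0.5801
σ²_T = Σσ²ᵢ + 2·Σσ_ij = 3.9039 + 2 × 1.5340 = 6.9719
α = (3/2)·(1 − 3.9039/6.9719) = 0.66

α = 0.66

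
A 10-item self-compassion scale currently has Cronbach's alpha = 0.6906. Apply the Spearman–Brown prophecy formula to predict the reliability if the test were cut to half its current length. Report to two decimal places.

predicted reliability = 0.53

Length factor m = 1/2
α' = m·α / (1 − (1−m)·α)
   = 1/2 × 0.6906 / (1 − (1 − 1/2) × 0.6906)
   = 0.3453 / 0.6547 = 0.53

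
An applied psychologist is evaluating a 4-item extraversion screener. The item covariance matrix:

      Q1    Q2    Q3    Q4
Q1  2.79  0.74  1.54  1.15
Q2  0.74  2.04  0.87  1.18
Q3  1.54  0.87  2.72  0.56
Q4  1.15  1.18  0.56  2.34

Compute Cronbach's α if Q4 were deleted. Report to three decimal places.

Remaining items: Q1, Q2, Q3 (k = 3).
Σσᵢ² = 2.79 + 2.04 + 2.72 = 7.55
σ²_T = 7.55 + 2 × 3.15 = 13.85
α (item deleted) = (3/2)·(1 − 7.55/13.85) = 0.682

Cronbach's α = 0.682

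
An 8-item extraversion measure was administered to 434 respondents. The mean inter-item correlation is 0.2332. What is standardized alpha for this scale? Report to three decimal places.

α = 0.709

Standardized α = k·r̄ / (1 + (k−1)·r̄) = 8 × 0.2332 / (1 + 7 × 0.2332)
  = 1.8656 / 2.6324 = 0.709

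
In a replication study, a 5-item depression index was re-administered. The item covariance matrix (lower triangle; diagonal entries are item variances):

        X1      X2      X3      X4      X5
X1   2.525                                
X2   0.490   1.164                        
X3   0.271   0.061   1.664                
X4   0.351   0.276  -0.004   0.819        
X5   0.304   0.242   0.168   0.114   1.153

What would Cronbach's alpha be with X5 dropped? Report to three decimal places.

Remaining items: X1, X2, X3, X4 (k = 4).
Σσᵢ² = 2.525 + 1.164 + 1.664 + 0.819 = 6.172
σ²_total = 6.172 + 2 × 1.445 = 9.062
α (item deleted) = (4/3)·(1 − 6.172/9.062) = 0.425

Cronbach's alpha = 0.425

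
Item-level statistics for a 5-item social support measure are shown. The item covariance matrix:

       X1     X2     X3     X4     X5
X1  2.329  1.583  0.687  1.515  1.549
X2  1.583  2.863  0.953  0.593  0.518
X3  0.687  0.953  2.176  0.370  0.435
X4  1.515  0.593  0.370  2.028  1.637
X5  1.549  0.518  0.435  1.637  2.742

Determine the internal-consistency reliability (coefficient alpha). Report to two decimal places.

ΣVar(i) = 2.329 + 2.863 + 2.176 + 2.028 + 2.742 = 12.138
Sum of off-diagonal covariances = 9.840
σ²_T = 12.138 + 2 × 9.840 = 31.818
α = (k/(k−1))·(1 − ΣVar(i)/σ²_T) = (5/4)·(1 − 12.138/31.818) = 0.77

coefficient alpha = 0.77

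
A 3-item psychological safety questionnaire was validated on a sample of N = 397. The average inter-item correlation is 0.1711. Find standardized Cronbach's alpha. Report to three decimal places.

Standardized α = k·r̄ / (1 + (k−1)·r̄) = 3 × 0.1711 / (1 + 2 × 0.1711)
  = 0.5133 / 1.3422 = 0.382

α = 0.382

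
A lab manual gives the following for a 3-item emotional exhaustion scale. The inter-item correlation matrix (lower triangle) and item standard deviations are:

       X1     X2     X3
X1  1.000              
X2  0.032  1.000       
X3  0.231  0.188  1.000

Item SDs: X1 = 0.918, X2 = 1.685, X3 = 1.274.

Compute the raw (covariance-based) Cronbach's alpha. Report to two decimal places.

Σσ²ᵢ = 0.918² + 1.685² + 1.274² = 5.3050
Covariances σ_ij = r_ij · s_i · s_j:
  σ(X1,X2) = 0.032 × 0.918 × 1.685 = 0.0495
  σ(X1,X3) = 0.231 × 0.918 × 1.274 = 0.2702
  σ(X2,X3) = 0.188 × 1.685 × 1.274 = 0.4036
σ²_T = Σσ²ᵢ + 2·Σσ_ij = 5.3050 + 2 × 0.7233 = 6.7516
α = (3/2)·(1 − 5.3050/6.7516) = 0.32

Cronbach's alpha = 0.32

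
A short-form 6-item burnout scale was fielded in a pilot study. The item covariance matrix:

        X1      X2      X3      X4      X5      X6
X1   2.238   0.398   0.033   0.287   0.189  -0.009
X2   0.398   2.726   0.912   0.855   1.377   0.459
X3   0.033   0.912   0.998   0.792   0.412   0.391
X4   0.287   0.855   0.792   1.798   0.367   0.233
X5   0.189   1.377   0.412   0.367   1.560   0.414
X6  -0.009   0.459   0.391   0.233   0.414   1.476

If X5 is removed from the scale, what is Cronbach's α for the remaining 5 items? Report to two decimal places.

Remaining items: X1, X2, X3, X4, X6 (k = 5).
Σσ²ᵢ = 2.238 + 2.726 + 0.998 + 1.798 + 1.476 = 9.236
σ²_total = 9.236 + 2 × 4.351 = 17.938
α (item deleted) = (5/4)·(1 − 9.236/17.938) = 0.61

Cronbach's α = 0.61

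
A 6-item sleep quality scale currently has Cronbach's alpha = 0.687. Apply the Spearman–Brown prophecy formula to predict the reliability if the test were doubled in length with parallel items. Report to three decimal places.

Length factor m = 2
α' = m·α / (1 + (m−1)·α)
   = 2 × 0.687 / (1 + (2 − 1) × 0.687)
   = 1.3740 / 1.6870 = 0.814

predicted reliability = 0.814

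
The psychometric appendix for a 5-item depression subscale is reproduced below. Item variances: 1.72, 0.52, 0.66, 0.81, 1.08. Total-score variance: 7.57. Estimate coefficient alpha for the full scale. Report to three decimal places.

sum of item variances = 1.72 + 0.52 + 0.66 + 0.81 + 1.08 = 4.79
α = (k/(k−1))·(1 − sum of item variances/total variance) = (5/4)·(1 − 4.79/7.57) = 0.459

α = 0.459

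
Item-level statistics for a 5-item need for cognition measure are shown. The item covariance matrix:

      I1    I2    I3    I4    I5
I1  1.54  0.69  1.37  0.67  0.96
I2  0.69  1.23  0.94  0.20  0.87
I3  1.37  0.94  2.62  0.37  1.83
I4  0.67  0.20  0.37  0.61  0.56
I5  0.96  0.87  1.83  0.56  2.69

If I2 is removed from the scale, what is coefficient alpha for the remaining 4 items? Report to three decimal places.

Remaining items: I1, I3, I4, I5 (k = 4).
Σσ²ᵢ = 1.54 + 2.62 + 0.61 + 2.69 = 7.46
σ²_T = 7.46 + 2 × 5.76 = 18.98
α (item deleted) = (4/3)·(1 − 7.46/18.98) = 0.809

α = 0.809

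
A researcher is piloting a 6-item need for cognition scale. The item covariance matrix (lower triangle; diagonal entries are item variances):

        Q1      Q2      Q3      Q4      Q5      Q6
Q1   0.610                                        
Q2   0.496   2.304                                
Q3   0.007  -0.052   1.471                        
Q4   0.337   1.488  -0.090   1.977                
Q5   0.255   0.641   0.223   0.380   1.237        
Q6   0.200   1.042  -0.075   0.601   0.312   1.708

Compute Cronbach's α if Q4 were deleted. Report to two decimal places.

Remaining items: Q1, Q2, Q3, Q5, Q6 (k = 5).
Σσᵢ² = 0.610 + 2.304 + 1.471 + 1.237 + 1.708 = 7.330
σ²_T = 7.330 + 2 × 3.049 = 13.428
α (item deleted) = (5/4)·(1 − 7.330/13.428) = 0.57

α = 0.57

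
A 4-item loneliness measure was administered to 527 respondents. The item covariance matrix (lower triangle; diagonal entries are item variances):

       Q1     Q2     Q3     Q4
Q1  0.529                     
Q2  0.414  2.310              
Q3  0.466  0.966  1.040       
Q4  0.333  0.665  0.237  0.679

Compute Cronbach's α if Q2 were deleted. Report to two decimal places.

Remaining items: Q1, Q3, Q4 (k = 3).
Σσᵢ² = 0.529 + 1.040 + 0.679 = 2.248
σ²_total = 2.248 + 2 × 1.036 = 4.320
α (item deleted) = (3/2)·(1 − 2.248/4.320) = 0.72

Cronbach's α = 0.72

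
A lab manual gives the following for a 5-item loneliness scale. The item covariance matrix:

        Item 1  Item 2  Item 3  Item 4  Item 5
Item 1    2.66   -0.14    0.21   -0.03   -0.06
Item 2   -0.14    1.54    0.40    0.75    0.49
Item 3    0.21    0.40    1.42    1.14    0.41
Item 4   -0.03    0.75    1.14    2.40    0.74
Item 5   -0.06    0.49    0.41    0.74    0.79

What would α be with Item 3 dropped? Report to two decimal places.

α = 0.43

Remaining items: Item 1, Item 2, Item 4, Item 5 (k = 4).
Σσᵢ² = 2.66 + 1.54 + 2.40 + 0.79 = 7.39
Var(T) = 7.39 + 2 × 1.75 = 10.89
α (item deleted) = (4/3)·(1 − 7.39/10.89) = 0.43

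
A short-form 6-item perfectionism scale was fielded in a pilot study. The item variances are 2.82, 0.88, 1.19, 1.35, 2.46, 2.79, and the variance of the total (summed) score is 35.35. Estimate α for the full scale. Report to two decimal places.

α = 0.81

sum of item variances = 2.82 + 0.88 + 1.19 + 1.35 + 2.46 + 2.79 = 11.49
α = (k/(k−1))·(1 − sum of item variances/σ²_T) = (6/5)·(1 − 11.49/35.35) = 0.81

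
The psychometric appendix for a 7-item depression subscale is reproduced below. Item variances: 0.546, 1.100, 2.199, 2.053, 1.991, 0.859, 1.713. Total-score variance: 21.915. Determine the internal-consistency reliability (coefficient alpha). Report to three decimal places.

Σσᵢ² = 0.546 + 1.100 + 2.199 + 2.053 + 1.991 + 0.859 + 1.713 = 10.461
α = (k/(k−1))·(1 − Σσᵢ²/Var(T)) = (7/6)·(1 − 10.461/21.915) = 0.610

coefficient alpha = 0.610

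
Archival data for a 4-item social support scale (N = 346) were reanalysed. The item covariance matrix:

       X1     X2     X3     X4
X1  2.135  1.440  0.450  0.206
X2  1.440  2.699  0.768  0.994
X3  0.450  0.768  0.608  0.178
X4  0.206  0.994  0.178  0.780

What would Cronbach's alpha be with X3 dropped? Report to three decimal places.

α = 0.727

Remaining items: X1, X2, X4 (k = 3).
Σσ²ᵢ = 2.135 + 2.699 + 0.780 = 5.614
Var(T) = 5.614 + 2 × 2.640 = 10.894
α (item deleted) = (3/2)·(1 − 5.614/10.894) = 0.727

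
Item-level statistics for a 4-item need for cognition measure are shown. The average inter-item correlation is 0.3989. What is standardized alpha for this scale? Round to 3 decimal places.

Standardized α = k·r̄ / (1 + (k−1)·r̄) = 4 × 0.3989 / (1 + 3 × 0.3989)
  = 1.5956 / 2.1967 = 0.726

α = 0.726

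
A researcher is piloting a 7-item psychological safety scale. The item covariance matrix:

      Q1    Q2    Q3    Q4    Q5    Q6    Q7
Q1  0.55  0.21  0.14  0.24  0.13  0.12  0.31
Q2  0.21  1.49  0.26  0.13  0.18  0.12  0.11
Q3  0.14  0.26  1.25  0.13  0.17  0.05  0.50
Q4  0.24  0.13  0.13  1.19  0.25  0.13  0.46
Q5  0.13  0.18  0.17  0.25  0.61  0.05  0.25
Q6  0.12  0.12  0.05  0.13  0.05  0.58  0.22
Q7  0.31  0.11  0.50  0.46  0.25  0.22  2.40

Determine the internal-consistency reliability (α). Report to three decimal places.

Σσ²ᵢ = 0.55 + 1.49 + 1.25 + 1.19 + 0.61 + 0.58 + 2.40 = 8.07
Σ_{i<j} σ_ij = 4.16
σ²_total = 8.07 + 2 × 4.16 = 16.39
α = (k/(k−1))·(1 − Σσ²ᵢ/σ²_total) = (7/6)·(1 − 8.07/16.39) = 0.592

α = 0.592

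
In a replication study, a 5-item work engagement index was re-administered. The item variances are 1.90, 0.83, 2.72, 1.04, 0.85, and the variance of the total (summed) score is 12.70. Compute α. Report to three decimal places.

α = 0.528

ΣVar(i) = 1.90 + 0.83 + 2.72 + 1.04 + 0.85 = 7.34
α = (k/(k−1))·(1 − ΣVar(i)/σ²_total) = (5/4)·(1 − 7.34/12.70) = 0.528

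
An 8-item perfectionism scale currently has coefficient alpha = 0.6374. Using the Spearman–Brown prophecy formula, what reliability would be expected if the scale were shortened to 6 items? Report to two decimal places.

Length factor m = 6/8 = 0.7500
α' = m·α / (1 − (1−m)·α)
   = 6/8 × 0.6374 / (1 − (1 − 6/8) × 0.6374)
   = 0.4780 / 0.8407 = 0.57

predicted reliability = 0.57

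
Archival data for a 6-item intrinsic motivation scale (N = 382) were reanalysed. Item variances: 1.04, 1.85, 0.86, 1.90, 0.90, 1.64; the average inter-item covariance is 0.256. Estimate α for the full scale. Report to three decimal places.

Σσ²ᵢ = 1.04 + 1.85 + 0.86 + 1.90 + 0.90 + 1.64 = 8.19
Sum of the 15 distinct covariances = 15 × 0.256 = 3.840
σ²_total = Σσ²ᵢ + 2·Σcov = 8.19 + 2 × 3.840 = 15.870
α = (6/5)·(1 − 8.19/15.870) = 0.581

α = 0.581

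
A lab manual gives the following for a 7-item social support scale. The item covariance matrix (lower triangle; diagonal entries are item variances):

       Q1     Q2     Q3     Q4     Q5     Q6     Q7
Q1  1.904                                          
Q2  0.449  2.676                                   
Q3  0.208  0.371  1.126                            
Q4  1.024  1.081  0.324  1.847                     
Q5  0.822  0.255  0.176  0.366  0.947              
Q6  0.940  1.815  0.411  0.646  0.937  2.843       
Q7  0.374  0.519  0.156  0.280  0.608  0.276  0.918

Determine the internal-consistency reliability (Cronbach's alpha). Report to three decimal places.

Σσᵢ² = 1.904 + 2.676 + 1.126 + 1.847 + 0.947 + 2.843 + 0.918 = 12.261
Sum of the distinct covariances = 12.038
σ²_T = 12.261 + 2 × 12.038 = 36.337
α = (k/(k−1))·(1 − Σσᵢ²/σ²_T) = (7/6)·(1 − 12.261/36.337) = 0.773

Cronbach's alpha = 0.773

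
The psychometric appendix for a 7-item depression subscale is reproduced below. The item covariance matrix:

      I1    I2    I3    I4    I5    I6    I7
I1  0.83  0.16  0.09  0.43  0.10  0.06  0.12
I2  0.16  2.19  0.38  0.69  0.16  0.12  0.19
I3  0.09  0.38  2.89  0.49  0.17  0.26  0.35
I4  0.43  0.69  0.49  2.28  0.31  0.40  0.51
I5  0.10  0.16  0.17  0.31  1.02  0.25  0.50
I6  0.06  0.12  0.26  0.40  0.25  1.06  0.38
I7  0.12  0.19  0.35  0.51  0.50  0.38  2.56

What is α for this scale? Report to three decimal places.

sum of item variances = 0.83 + 2.19 + 2.89 + 2.28 + 1.02 + 1.06 + 2.56 = 12.83
Sum of the distinct covariances = 6.12
total variance = 12.83 + 2 × 6.12 = 25.07
α = (k/(k−1))·(1 − sum of item variances/total variance) = (7/6)·(1 − 12.83/25.07) = 0.570

α = 0.570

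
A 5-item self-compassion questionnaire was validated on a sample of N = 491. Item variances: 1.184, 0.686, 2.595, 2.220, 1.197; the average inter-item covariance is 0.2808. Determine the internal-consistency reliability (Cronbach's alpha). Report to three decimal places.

Cronbach's alpha = 0.520

ΣVar(i) = 1.184 + 0.686 + 2.595 + 2.220 + 1.197 = 7.882
Sum of the 10 distinct covariances = 10 × 0.2808 = 2.8080
σ²_total = ΣVar(i) + 2·Σcov = 7.882 + 2 × 2.8080 = 13.4980
α = (5/4)·(1 − 7.882/13.4980) = 0.520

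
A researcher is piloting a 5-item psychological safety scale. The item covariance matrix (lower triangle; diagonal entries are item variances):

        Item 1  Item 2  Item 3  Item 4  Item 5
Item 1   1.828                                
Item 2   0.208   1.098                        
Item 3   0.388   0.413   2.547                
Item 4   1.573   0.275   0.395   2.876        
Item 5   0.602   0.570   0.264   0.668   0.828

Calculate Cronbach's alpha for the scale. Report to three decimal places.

Cronbach's alpha = 0.673

sum of item variances = 1.828 + 1.098 + 2.547 + 2.876 + 0.828 = 9.177
Sum of the distinct covariances = 5.356
total variance = 9.177 + 2 × 5.356 = 19.889
α = (k/(k−1))·(1 − sum of item variances/total variance) = (5/4)·(1 − 9.177/19.889) = 0.673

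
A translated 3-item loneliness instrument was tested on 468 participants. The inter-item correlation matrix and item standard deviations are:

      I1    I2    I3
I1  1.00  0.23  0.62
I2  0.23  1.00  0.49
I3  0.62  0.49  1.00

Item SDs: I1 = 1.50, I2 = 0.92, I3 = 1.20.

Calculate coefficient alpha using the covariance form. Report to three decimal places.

α = 0.698

Σσ²ᵢ = 1.50² + 0.92² + 1.20² = 4.5364
Covariances σ_ij = r_ij · s_i · s_j:
  σ(I1,I2) = 0.23 × 1.50 × 0.92 = 0.3174
  σ(I1,I3) = 0.62 × 1.50 × 1.20 = 1.1160
  σ(I2,I3) = 0.49 × 0.92 × 1.20 = 0.5410
σ²_T = Σσ²ᵢ + 2·Σσ_ij = 4.5364 + 2 × 1.9744 = 8.4852
α = (3/2)·(1 − 4.5364/8.4852) = 0.698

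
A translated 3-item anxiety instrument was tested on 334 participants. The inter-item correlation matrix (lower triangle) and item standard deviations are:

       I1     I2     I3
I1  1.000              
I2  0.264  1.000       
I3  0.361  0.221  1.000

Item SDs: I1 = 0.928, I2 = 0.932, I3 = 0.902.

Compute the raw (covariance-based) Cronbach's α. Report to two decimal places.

Σσ²ᵢ = 0.928² + 0.932² + 0.902² = 2.5434
Covariances σ_ij = r_ij · s_i · s_j:
  σ(I1,I2) = 0.264 × 0.928 × 0.932 = 0.2283
  σ(I1,I3) = 0.361 × 0.928 × 0.902 = 0.3022
  σ(I2,I3) = 0.221 × 0.932 × 0.902 = 0.1858
σ²_T = Σσ²ᵢ + 2·Σσ_ij = 2.5434 + 2 × 0.7163 = 3.9760
α = (3/2)·(1 − 2.5434/3.9760) = 0.54

α = 0.54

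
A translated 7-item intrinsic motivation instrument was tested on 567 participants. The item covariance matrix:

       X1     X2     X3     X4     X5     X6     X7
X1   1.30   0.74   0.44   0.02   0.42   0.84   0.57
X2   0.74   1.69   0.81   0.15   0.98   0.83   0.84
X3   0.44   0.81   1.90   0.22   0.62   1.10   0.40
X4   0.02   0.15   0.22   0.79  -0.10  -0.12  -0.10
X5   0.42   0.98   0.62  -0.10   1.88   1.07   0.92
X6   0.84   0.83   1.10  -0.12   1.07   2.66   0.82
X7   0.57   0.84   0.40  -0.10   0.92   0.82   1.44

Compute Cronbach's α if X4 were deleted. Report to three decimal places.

α = 0.813

Remaining items: X1, X2, X3, X5, X6, X7 (k = 6).
Σσ²ᵢ = 1.30 + 1.69 + 1.90 + 1.88 + 2.66 + 1.44 = 10.87
total variance = 10.87 + 2 × 11.40 = 33.67
α (item deleted) = (6/5)·(1 − 10.87/33.67) = 0.813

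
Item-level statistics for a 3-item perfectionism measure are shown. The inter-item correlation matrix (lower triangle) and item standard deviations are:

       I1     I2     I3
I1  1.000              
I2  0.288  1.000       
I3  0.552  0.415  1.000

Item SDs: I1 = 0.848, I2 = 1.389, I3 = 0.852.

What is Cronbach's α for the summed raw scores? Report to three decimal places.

α = 0.632

Σσ²ᵢ = 0.848² + 1.389² + 0.852² = 3.3743
Covariances σ_ij = r_ij · s_i · s_j:
  σ(I1,I2) = 0.288 × 0.848 × 1.389 = 0.3392
  σ(I1,I3) = 0.552 × 0.848 × 0.852 = 0.3988
  σ(I2,I3) = 0.415 × 1.389 × 0.852 = 0.4911
σ²_T = Σσ²ᵢ + 2·Σσ_ij = 3.3743 + 2 × 1.2291 = 5.8325
α = (3/2)·(1 − 3.3743/5.8325) = 0.632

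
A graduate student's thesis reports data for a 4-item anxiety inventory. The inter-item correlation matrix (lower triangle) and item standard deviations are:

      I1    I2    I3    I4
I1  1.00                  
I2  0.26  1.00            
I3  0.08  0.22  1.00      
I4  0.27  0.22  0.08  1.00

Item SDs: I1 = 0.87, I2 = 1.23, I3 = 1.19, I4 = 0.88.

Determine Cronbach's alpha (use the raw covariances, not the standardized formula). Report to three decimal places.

α = 0.469

Σσ²ᵢ = 0.87² + 1.23² + 1.19² + 0.88² = 4.4603
Covariances σ_ij = r_ij · s_i · s_j:
  σ(I1,I2) = 0.26 × 0.87 × 1.23 = 0.2782
  σ(I1,I3) = 0.08 × 0.87 × 1.19 = 0.0828
  σ(I1,I4) = 0.27 × 0.87 × 0.88 = 0.2067
  σ(I2,I3) = 0.22 × 1.23 × 1.19 = 0.3220
  σ(I2,I4) = 0.22 × 1.23 × 0.88 = 0.2381
  σ(I3,I4) = 0.08 × 1.19 × 0.88 = 0.0838
σ²_T = Σσ²ᵢ + 2·Σσ_ij = 4.4603 + 2 × 1.2116 = 6.8835
α = (4/3)·(1 − 4.4603/6.8835) = 0.469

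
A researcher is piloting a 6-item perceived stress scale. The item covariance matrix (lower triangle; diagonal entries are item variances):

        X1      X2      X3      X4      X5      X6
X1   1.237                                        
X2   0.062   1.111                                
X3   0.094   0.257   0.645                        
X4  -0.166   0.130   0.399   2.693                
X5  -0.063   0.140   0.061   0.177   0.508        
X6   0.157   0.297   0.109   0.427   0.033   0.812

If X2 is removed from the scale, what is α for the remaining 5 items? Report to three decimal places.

α = 0.368

Remaining items: X1, X3, X4, X5, X6 (k = 5).
Σσᵢ² = 1.237 + 0.645 + 2.693 + 0.508 + 0.812 = 5.895
σ²_total = 5.895 + 2 × 1.228 = 8.351
α (item deleted) = (5/4)·(1 − 5.895/8.351) = 0.368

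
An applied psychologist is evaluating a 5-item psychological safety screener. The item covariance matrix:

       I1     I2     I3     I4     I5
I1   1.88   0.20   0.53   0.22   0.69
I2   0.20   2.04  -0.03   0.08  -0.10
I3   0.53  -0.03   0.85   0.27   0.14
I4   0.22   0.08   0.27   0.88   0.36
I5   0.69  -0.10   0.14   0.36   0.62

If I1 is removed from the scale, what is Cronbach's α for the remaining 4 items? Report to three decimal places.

Remaining items: I2, I3, I4, I5 (k = 4).
ΣVar(i) = 2.04 + 0.85 + 0.88 + 0.62 = 4.39
Var(T) = 4.39 + 2 × 0.72 = 5.83
α (item deleted) = (4/3)·(1 − 4.39/5.83) = 0.329

Cronbach's α = 0.329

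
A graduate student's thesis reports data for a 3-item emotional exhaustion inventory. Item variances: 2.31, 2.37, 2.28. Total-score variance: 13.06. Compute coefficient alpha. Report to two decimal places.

ΣVar(i) = 2.31 + 2.37 + 2.28 = 6.96
α = (k/(k−1))·(1 − ΣVar(i)/σ²_T) = (3/2)·(1 − 6.96/13.06) = 0.70

α = 0.70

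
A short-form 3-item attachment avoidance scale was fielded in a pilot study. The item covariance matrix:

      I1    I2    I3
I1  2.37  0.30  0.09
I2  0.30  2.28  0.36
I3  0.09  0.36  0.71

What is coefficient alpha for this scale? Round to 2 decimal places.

α = 0.33

Σσ²ᵢ = 2.37 + 2.28 + 0.71 = 5.36
Σ_{i<j} σ_ij = 0.75
Var(T) = 5.36 + 2 × 0.75 = 6.86
α = (k/(k−1))·(1 − Σσ²ᵢ/Var(T)) = (3/2)·(1 − 5.36/6.86) = 0.33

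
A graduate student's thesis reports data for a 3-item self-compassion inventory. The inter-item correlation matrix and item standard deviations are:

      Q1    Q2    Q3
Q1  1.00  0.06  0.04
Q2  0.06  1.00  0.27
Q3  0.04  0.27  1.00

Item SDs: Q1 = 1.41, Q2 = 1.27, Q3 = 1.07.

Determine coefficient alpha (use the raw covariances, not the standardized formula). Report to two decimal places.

α = 0.28

Σσ²ᵢ = 1.41² + 1.27² + 1.07² = 4.7459
Covariances σ_ij = r_ij · s_i · s_j:
  σ(Q1,Q2) = 0.06 × 1.41 × 1.27 = 0.1074
  σ(Q1,Q3) = 0.04 × 1.41 × 1.07 = 0.0603
  σ(Q2,Q3) = 0.27 × 1.27 × 1.07 = 0.3669
σ²_T = Σσ²ᵢ + 2·Σσ_ij = 4.7459 + 2 × 0.5346 = 5.8151
α = (3/2)·(1 − 4.7459/5.8151) = 0.28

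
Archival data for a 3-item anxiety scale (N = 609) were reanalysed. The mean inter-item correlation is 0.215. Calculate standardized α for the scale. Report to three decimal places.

Standardized α = k·r̄ / (1 + (k−1)·r̄) = 3 × 0.215 / (1 + 2 × 0.215)
  = 0.6450 / 1.4300 = 0.451

standardized α = 0.451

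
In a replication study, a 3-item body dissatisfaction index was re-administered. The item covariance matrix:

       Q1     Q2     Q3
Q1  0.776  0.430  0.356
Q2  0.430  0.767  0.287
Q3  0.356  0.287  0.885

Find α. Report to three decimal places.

Σσ²ᵢ = 0.776 + 0.767 + 0.885 = 2.428
Sum of off-diagonal covariances = 1.073
σ²_total = 2.428 + 2 × 1.073 = 4.574
α = (k/(k−1))·(1 − Σσ²ᵢ/σ²_total) = (3/2)·(1 − 2.428/4.574) = 0.704

α = 0.704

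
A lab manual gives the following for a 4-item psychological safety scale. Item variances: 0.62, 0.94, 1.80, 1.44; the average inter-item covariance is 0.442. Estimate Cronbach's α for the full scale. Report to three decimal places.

α = 0.700

Σσᵢ² = 0.62 + 0.94 + 1.80 + 1.44 = 4.80
Sum of the 6 distinct covariances = 6 × 0.442 = 2.652
σ²_total = Σσᵢ² + 2·Σcov = 4.80 + 2 × 2.652 = 10.104
α = (4/3)·(1 − 4.80/10.104) = 0.700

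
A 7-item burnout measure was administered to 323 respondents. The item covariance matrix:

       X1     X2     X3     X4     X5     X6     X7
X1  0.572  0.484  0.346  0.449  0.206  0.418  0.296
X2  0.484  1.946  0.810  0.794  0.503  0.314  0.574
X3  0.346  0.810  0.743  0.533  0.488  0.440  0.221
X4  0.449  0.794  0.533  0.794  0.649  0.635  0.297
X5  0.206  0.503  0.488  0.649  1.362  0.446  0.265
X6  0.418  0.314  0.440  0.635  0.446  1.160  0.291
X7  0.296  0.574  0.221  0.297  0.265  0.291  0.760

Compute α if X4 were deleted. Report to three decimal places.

α = 0.781

Remaining items: X1, X2, X3, X5, X6, X7 (k = 6).
Σσ²ᵢ = 0.572 + 1.946 + 0.743 + 1.362 + 1.160 + 0.760 = 6.543
total variance = 6.543 + 2 × 6.102 = 18.747
α (item deleted) = (6/5)·(1 − 6.543/18.747) = 0.781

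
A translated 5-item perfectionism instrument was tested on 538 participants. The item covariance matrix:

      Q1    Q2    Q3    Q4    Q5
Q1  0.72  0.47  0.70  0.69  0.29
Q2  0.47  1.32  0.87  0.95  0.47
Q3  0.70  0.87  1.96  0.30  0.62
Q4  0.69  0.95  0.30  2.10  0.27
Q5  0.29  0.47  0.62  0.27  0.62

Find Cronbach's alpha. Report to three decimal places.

α = 0.783

ΣVar(i) = 0.72 + 1.32 + 1.96 + 2.10 + 0.62 = 6.72
Σ_{i<j} σ_ij = 5.63
Var(T) = 6.72 + 2 × 5.63 = 17.98
α = (k/(k−1))·(1 − ΣVar(i)/Var(T)) = (5/4)·(1 − 6.72/17.98) = 0.783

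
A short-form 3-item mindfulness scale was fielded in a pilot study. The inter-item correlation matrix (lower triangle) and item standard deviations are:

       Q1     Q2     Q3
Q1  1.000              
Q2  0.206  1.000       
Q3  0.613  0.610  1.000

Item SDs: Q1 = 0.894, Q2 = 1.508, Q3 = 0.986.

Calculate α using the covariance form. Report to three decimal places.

Σσ²ᵢ = 0.894² + 1.508² + 0.986² = 4.0455
Covariances σ_ij = r_ij · s_i · s_j:
  σ(Q1,Q2) = 0.206 × 0.894 × 1.508 = 0.2777
  σ(Q1,Q3) = 0.613 × 0.894 × 0.986 = 0.5403
  σ(Q2,Q3) = 0.610 × 1.508 × 0.986 = 0.9070
σ²_T = Σσ²ᵢ + 2·Σσ_ij = 4.0455 + 2 × 1.7250 = 7.4955
α = (3/2)·(1 − 4.0455/7.4955) = 0.690

α = 0.690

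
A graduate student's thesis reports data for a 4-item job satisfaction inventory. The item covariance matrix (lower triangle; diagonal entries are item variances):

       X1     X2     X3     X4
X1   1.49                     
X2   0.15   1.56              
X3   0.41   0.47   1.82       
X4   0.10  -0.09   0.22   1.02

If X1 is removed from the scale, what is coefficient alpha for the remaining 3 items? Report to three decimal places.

coefficient alpha = 0.321

Remaining items: X2, X3, X4 (k = 3).
sum of item variances = 1.56 + 1.82 + 1.02 = 4.40
σ²_T = 4.40 + 2 × 0.60 = 5.60
α (item deleted) = (3/2)·(1 − 4.40/5.60) = 0.321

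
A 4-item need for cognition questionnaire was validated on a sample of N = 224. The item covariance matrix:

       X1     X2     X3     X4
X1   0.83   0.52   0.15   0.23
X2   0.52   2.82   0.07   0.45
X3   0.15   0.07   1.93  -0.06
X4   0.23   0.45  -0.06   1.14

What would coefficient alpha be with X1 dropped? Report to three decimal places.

α = 0.203

Remaining items: X2, X3, X4 (k = 3).
ΣVar(i) = 2.82 + 1.93 + 1.14 = 5.89
σ²_total = 5.89 + 2 × 0.46 = 6.81
α (item deleted) = (3/2)·(1 − 5.89/6.81) = 0.203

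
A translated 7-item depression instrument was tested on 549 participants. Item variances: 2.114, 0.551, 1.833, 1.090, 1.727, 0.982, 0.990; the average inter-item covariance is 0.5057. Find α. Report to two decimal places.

α = 0.81

Σσ²ᵢ = 2.114 + 0.551 + 1.833 + 1.090 + 1.727 + 0.982 + 0.990 = 9.287
Sum of the 21 distinct covariances = 21 × 0.5057 = 10.6197
σ²_T = Σσ²ᵢ + 2·Σcov = 9.287 + 2 × 10.6197 = 30.5264
α = (7/6)·(1 − 9.287/30.5264) = 0.81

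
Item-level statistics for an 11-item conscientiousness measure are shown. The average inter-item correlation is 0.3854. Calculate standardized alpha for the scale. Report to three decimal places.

Standardized α = k·r̄ / (1 + (k−1)·r̄) = 11 × 0.3854 / (1 + 10 × 0.3854)
  = 4.2394 / 4.8540 = 0.873

α = 0.873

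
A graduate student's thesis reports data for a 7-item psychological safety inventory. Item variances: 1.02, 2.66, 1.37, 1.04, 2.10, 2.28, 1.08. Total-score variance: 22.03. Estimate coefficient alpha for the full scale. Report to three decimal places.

α = 0.555

sum of item variances = 1.02 + 2.66 + 1.37 + 1.04 + 2.10 + 2.28 + 1.08 = 11.55
α = (k/(k−1))·(1 − sum of item variances/σ²_total) = (7/6)·(1 − 11.55/22.03) = 0.555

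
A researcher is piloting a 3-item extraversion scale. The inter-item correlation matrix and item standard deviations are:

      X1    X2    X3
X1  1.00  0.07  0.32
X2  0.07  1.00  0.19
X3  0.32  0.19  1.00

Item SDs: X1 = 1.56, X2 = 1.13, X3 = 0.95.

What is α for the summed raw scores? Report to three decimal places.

α = 0.387

Σσ²ᵢ = 1.56² + 1.13² + 0.95² = 4.6130
Covariances σ_ij = r_ij · s_i · s_j:
  σ(X1,X2) = 0.07 × 1.56 × 1.13 = 0.1234
  σ(X1,X3) = 0.32 × 1.56 × 0.95 = 0.4742
  σ(X2,X3) = 0.19 × 1.13 × 0.95 = 0.2040
σ²_T = Σσ²ᵢ + 2·Σσ_ij = 4.6130 + 2 × 0.8016 = 6.2162
α = (3/2)·(1 − 4.6130/6.2162) = 0.387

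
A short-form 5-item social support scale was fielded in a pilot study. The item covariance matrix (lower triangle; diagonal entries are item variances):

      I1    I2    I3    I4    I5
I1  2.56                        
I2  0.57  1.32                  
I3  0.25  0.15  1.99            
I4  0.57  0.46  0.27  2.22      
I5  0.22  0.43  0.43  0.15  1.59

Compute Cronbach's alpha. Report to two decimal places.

ΣVar(i) = 2.56 + 1.32 + 1.99 + 2.22 + 1.59 = 9.68
Sum of off-diagonal covariances = 3.50
Var(T) = 9.68 + 2 × 3.50 = 16.68
α = (k/(k−1))·(1 − ΣVar(i)/Var(T)) = (5/4)·(1 − 9.68/16.68) = 0.52

α = 0.52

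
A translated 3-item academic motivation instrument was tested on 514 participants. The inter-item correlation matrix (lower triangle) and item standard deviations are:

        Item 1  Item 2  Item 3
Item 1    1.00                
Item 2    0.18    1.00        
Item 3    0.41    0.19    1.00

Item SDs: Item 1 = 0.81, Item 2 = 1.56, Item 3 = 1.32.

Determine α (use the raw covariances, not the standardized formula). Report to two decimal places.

α = 0.46

Σσ²ᵢ = 0.81² + 1.56² + 1.32² = 4.8321
Covariances σ_ij = r_ij · s_i · s_j:
  σ(Item 1,Item 2) = 0.18 × 0.81 × 1.56 = 0.2274
  σ(Item 1,Item 3) = 0.41 × 0.81 × 1.32 = 0.4384
  σ(Item 2,Item 3) = 0.19 × 1.56 × 1.32 = 0.3912
σ²_T = Σσ²ᵢ + 2·Σσ_ij = 4.8321 + 2 × 1.0570 = 6.9461
α = (3/2)·(1 − 4.8321/6.9461) = 0.46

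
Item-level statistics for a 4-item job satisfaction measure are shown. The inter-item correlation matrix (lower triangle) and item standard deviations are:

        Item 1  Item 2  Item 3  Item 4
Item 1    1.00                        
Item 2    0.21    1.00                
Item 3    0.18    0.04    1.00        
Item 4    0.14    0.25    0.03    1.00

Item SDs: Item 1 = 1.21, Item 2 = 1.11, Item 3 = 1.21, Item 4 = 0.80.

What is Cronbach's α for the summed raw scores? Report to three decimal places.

Σσ²ᵢ = 1.21² + 1.11² + 1.21² + 0.80² = 4.8003
Covariances σ_ij = r_ij · s_i · s_j:
  σ(Item 1,Item 2) = 0.21 × 1.21 × 1.11 = 0.2821
  σ(Item 1,Item 3) = 0.18 × 1.21 × 1.21 = 0.2635
  σ(Item 1,Item 4) = 0.14 × 1.21 × 0.80 = 0.1355
  σ(Item 2,Item 3) = 0.04 × 1.11 × 1.21 = 0.0537
  σ(Item 2,Item 4) = 0.25 × 1.11 × 0.80 = 0.2220
  σ(Item 3,Item 4) = 0.03 × 1.21 × 0.80 = 0.0290
σ²_T = Σσ²ᵢ + 2·Σσ_ij = 4.8003 + 2 × 0.9858 = 6.7719
α = (4/3)·(1 − 4.8003/6.7719) = 0.388

α = 0.388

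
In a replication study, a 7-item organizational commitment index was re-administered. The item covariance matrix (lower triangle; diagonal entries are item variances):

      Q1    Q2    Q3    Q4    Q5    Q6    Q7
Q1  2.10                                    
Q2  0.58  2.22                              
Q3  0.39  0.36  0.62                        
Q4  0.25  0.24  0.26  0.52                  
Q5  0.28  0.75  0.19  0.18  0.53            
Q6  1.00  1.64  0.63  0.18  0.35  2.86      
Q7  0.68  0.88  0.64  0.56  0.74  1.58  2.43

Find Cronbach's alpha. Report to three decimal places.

Cronbach's alpha = 0.801

ΣVar(i) = 2.10 + 2.22 + 0.62 + 0.52 + 0.53 + 2.86 + 2.43 = 11.28
Sum of off-diagonal covariances = 12.36
total variance = 11.28 + 2 × 12.36 = 36.00
α = (k/(k−1))·(1 − ΣVar(i)/total variance) = (7/6)·(1 − 11.28/36.00) = 0.801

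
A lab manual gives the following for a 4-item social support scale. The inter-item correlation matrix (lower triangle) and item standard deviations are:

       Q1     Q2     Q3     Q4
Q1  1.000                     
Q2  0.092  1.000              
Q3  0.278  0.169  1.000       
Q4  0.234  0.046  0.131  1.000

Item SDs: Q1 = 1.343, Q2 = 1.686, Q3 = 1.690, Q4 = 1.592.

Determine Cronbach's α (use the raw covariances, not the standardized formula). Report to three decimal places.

α = 0.419

Σσ²ᵢ = 1.343² + 1.686² + 1.690² + 1.592² = 10.0368
Covariances σ_ij = r_ij · s_i · s_j:
  σ(Q1,Q2) = 0.092 × 1.343 × 1.686 = 0.2083
  σ(Q1,Q3) = 0.278 × 1.343 × 1.690 = 0.6310
  σ(Q1,Q4) = 0.234 × 1.343 × 1.592 = 0.5003
  σ(Q2,Q3) = 0.169 × 1.686 × 1.690 = 0.4815
  σ(Q2,Q4) = 0.046 × 1.686 × 1.592 = 0.1235
  σ(Q3,Q4) = 0.131 × 1.690 × 1.592 = 0.3525
σ²_T = Σσ²ᵢ + 2·Σσ_ij = 10.0368 + 2 × 2.2971 = 14.6310
α = (4/3)·(1 − 10.0368/14.6310) = 0.419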